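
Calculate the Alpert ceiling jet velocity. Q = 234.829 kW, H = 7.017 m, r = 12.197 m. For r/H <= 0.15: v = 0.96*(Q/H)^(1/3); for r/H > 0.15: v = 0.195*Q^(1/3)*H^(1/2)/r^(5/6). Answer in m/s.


r/H = 12.197 / 7.017 = 1.7382
r/H > 0.15, so v = 0.195*Q^(1/3)*H^(1/2)/r^(5/6)
Q^(1/3) = 6.1695
H^(1/2) = 2.6490
r^(5/6) = 8.0392
v = 0.195 * 6.1695 * 2.6490 / 8.0392 = 0.39641 m/s

0.39641 m/s


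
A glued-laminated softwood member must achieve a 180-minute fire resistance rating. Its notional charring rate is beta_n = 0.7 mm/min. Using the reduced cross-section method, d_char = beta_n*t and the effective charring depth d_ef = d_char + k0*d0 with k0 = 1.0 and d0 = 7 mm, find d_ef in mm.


d_char = 0.7 * 180 = 126 mm
d_ef = 126 + 1.0*7 = 133 mm

133 mm


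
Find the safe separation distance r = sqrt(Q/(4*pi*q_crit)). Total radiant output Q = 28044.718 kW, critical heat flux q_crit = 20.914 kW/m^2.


4*pi*q_crit = 262.81
Q/(4*pi*q_crit) = 106.71
r = sqrt(106.71) = 10.330 m

10.330 m


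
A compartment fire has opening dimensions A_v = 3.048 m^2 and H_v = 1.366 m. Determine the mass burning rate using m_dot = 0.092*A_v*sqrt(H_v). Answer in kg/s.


sqrt(H_v) = 1.1688
m_dot = 0.092 * 3.048 * 1.1688 = 0.32774 kg/s

0.32774 kg/s


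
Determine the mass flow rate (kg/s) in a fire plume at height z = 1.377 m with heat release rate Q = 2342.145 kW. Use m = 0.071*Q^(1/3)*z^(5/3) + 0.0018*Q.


Q^(1/3) = 13.280
z^(5/3) = 1.7043
First term = 0.071 * 13.280 * 1.7043 = 1.6070
Second term = 0.0018 * 2342.145 = 4.2159
m = 5.8229 kg/s

5.8229 kg/s


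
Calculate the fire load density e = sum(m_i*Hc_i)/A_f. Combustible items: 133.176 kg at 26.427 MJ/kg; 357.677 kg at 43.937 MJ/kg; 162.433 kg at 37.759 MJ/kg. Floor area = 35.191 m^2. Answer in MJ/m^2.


Total energy = 133.176*26.427 + 357.677*43.937 + 162.433*37.759
= 3519.442 + 15715.25 + 6133.308
= 25368.00 MJ
e = 25368.00 / 35.191 = 720.87 MJ/m^2

720.87 MJ/m^2


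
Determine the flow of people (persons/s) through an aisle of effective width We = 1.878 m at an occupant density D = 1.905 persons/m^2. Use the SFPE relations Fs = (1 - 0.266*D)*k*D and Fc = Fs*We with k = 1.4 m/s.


1 - 0.266*D = 1 - 0.266*1.905 = 0.49327
Fs = 0.49327 * 1.4 * 1.905 = 1.3156 persons/(s*m)
Fc = 1.3156 * 1.878 = 2.4706 persons/s

2.4706 persons/s


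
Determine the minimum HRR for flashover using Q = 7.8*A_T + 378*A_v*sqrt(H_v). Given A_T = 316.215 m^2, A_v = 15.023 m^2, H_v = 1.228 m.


7.8*A_T = 2466.477
sqrt(H_v) = 1.1082
378*A_v*sqrt(H_v) = 6292.9
Q = 2466.477 + 6292.9 = 8759.3 kW

8759.3 kW


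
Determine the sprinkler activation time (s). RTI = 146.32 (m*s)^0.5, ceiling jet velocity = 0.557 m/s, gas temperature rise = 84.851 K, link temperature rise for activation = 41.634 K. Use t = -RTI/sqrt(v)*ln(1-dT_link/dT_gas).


dT_link/dT_gas = 0.49067
ln(1 - 0.49067) = -0.67466
t = -146.32 / sqrt(0.557) * -0.67466 = 132.27 s

132.27 s


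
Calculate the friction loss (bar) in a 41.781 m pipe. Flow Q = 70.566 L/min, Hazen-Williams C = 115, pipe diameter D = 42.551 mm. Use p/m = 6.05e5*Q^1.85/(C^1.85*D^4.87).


Q^1.85 = 2629.7
C^1.85 = 6490.7
D^4.87 = 8.5662e+07
p/m = 0.0028614 bar/m
p_total = 0.0028614 * 41.781 = 0.11955 bar

0.11955 bar


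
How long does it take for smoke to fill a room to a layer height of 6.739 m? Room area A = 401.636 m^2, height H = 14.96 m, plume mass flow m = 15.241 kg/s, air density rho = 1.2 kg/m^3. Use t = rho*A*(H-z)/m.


H - z = 8.221 m
t = 1.2 * 401.636 * 8.221 / 15.241 = 259.97 s

259.97 s


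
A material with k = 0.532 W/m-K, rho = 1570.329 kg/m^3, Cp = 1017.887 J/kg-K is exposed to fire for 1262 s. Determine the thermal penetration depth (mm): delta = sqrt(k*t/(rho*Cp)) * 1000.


alpha = 0.532 / (1570.329 * 1017.887) = 3.3283e-07 m^2/s
alpha * t = 0.00042003
delta = sqrt(0.00042003) * 1000 = 20.495 mm

20.495 mm


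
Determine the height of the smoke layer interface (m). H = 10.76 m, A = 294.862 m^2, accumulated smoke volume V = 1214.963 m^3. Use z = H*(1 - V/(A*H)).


V/(A*H) = 0.38294
1 - 0.38294 = 0.61706
z = 10.76 * 0.61706 = 6.6396 m

6.6396 m


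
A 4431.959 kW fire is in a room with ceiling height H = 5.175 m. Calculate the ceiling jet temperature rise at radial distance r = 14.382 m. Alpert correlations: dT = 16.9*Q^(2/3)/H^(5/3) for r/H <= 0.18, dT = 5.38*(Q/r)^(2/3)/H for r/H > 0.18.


r/H = 14.382 / 5.175 = 2.7791
r/H > 0.18, so dT = 5.38*(Q/r)^(2/3)/H
Q/r = 308.16
(Q/r)^(2/3) = 45.623
dT = 5.38 * 45.623 / 5.175 = 47.430 K

47.430 K


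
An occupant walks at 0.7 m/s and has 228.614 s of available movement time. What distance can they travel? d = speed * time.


d = 0.7 * 228.614 = 160.03 m

160.03 m


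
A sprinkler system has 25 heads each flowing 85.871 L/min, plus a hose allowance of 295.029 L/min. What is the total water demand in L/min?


Sprinkler demand = 25 * 85.871 = 2146.775 L/min
Total = 2146.775 + 295.029 = 2441.804 L/min

2441.804 L/min


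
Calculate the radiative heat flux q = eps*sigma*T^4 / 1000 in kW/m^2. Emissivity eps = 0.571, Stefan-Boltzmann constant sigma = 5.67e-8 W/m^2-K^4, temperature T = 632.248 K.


T^4 = 1.5979e+11
q = 0.571 * 5.67e-8 * 1.5979e+11 / 1000 = 5.1733 kW/m^2

5.1733 kW/m^2


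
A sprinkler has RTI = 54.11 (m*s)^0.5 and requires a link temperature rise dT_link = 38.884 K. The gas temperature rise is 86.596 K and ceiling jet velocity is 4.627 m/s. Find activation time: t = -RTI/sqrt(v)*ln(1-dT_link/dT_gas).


dT_link/dT_gas = 0.44903
ln(1 - 0.44903) = -0.59607
t = -54.11 / sqrt(4.627) * -0.59607 = 14.994 s

14.994 s


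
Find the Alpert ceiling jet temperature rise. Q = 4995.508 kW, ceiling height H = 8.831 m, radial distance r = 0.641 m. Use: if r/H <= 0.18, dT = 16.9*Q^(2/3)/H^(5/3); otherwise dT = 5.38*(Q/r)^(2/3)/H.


r/H = 0.641 / 8.831 = 0.072585
r/H <= 0.18, so dT = 16.9*Q^(2/3)/H^(5/3)
Q^(2/3) = 292.23
H^(5/3) = 37.730
dT = 16.9 * 292.23 / 37.730 = 130.90 K

130.90 K


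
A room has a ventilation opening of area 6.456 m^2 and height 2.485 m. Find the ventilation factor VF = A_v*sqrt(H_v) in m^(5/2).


sqrt(H_v) = 1.5764
VF = 6.456 * 1.5764 = 10.177 m^(5/2)

10.177 m^(5/2)


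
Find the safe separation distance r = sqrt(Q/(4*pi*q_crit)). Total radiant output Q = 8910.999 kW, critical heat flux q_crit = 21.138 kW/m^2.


4*pi*q_crit = 265.63
Q/(4*pi*q_crit) = 33.547
r = sqrt(33.547) = 5.7920 m

5.7920 m


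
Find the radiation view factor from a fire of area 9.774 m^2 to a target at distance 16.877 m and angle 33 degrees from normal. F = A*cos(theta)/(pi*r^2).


cos(33 deg) = 0.83867
pi*r^2 = 894.83
F = 9.774 * 0.83867 / 894.83 = 0.0091606

0.0091606


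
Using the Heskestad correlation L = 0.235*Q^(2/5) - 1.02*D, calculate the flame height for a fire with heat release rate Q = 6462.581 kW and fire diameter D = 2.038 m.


Q^(2/5) = 33.432
0.235 * Q^(2/5) = 7.8565
1.02 * D = 2.0788
L = 5.7778 m

5.7778 m


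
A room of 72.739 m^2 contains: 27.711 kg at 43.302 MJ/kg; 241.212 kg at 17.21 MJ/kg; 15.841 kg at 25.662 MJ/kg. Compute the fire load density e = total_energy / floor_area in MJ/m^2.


Total energy = 27.711*43.302 + 241.212*17.21 + 15.841*25.662
= 1199.942 + 4151.259 + 406.5117
= 5757.712 MJ
e = 5757.712 / 72.739 = 79.156 MJ/m^2

79.156 MJ/m^2


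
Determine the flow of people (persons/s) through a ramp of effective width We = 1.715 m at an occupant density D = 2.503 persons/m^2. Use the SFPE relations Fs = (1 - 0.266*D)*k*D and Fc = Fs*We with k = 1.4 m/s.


1 - 0.266*D = 1 - 0.266*2.503 = 0.33420
Fs = 0.33420 * 1.4 * 2.503 = 1.1711 persons/(s*m)
Fc = 1.1711 * 1.715 = 2.0085 persons/s

2.0085 persons/s


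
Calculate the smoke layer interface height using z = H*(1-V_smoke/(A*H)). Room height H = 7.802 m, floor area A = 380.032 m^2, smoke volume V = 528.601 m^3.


V/(A*H) = 0.17828
1 - 0.17828 = 0.82172
z = 7.802 * 0.82172 = 6.4111 m

6.4111 m


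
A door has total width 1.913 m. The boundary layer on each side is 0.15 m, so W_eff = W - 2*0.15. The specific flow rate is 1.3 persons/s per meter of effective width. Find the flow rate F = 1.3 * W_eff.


W_eff = 1.913 - 0.30 = 1.613 m
F = 1.3 * 1.613 = 2.0969 persons/s

2.0969 persons/s


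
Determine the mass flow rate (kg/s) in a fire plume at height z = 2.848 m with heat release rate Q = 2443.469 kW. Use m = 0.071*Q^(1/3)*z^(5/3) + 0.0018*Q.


Q^(1/3) = 13.469
z^(5/3) = 5.7222
First term = 0.071 * 13.469 * 5.7222 = 5.4722
Second term = 0.0018 * 2443.469 = 4.3982
m = 9.8704 kg/s

9.8704 kg/s


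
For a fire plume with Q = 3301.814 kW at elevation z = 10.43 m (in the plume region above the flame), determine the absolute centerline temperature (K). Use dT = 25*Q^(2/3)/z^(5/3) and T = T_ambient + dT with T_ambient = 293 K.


Q^(2/3) = 221.74
z^(5/3) = 49.790
dT = 25 * 221.74 / 49.790 = 111.34 K
T = 293 + 111.34 = 404.34 K

404.34 K


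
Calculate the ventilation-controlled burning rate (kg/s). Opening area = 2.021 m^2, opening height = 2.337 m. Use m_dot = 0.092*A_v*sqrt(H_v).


sqrt(H_v) = 1.5287
m_dot = 0.092 * 2.021 * 1.5287 = 0.28424 kg/s

0.28424 kg/s


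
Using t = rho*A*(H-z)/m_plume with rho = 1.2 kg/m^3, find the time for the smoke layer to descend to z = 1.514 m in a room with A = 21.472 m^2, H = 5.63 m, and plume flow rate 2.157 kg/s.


H - z = 4.116 m
t = 1.2 * 21.472 * 4.116 / 2.157 = 49.168 s

49.168 s


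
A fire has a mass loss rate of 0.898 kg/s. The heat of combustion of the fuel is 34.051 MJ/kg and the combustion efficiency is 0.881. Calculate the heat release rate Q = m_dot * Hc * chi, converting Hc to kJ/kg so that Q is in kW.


Hc = 34.051 MJ/kg = 34.051 * 1000 kJ/kg = 34051 kJ/kg
Q = 0.898 kg/s * 34051 kJ/kg * 0.881 = 26939 kW

26939 kW


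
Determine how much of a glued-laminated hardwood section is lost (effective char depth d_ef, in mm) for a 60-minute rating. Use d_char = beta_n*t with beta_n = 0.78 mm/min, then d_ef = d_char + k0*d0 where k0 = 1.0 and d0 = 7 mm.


d_char = 0.78 * 60 = 46.8 mm
d_ef = 46.8 + 1.0*7 = 53.8 mm

53.8 mm


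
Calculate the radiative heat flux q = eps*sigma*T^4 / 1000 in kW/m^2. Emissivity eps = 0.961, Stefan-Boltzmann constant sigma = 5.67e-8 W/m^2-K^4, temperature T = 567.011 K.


T^4 = 1.0336e+11
q = 0.961 * 5.67e-8 * 1.0336e+11 / 1000 = 5.6321 kW/m^2

5.6321 kW/m^2


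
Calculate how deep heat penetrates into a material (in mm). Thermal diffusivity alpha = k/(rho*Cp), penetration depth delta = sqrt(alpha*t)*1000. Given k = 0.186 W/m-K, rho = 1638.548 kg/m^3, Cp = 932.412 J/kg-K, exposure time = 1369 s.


alpha = 0.186 / (1638.548 * 932.412) = 1.2174e-07 m^2/s
alpha * t = 0.00016667
delta = sqrt(0.00016667) * 1000 = 12.910 mm

12.910 mm


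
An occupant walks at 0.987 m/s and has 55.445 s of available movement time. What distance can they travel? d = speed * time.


d = 0.987 * 55.445 = 54.724 m

54.724 m


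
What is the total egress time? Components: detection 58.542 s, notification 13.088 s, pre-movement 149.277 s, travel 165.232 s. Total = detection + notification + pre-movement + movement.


Total = 58.542 + 13.088 + 149.277 + 165.232 = 386.139 s

386.139 s


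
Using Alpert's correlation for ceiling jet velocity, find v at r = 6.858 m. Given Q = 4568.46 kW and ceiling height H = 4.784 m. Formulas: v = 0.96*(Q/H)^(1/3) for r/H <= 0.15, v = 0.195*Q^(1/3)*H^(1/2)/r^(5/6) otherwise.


r/H = 6.858 / 4.784 = 1.4335
r/H > 0.15, so v = 0.195*Q^(1/3)*H^(1/2)/r^(5/6)
Q^(1/3) = 16.593
H^(1/2) = 2.1872
r^(5/6) = 4.9754
v = 0.195 * 16.593 * 2.1872 / 4.9754 = 1.4224 m/s

1.4224 m/s


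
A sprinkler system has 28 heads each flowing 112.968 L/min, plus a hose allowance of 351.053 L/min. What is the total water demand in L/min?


Sprinkler demand = 28 * 112.968 = 3163.104 L/min
Total = 3163.104 + 351.053 = 3514.157 L/min

3514.157 L/min


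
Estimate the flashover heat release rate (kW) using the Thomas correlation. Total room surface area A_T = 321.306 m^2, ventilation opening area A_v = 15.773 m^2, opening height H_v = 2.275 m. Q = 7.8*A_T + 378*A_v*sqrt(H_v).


7.8*A_T = 2506.2
sqrt(H_v) = 1.5083
378*A_v*sqrt(H_v) = 8992.8
Q = 2506.2 + 8992.8 = 11499 kW

11499 kW


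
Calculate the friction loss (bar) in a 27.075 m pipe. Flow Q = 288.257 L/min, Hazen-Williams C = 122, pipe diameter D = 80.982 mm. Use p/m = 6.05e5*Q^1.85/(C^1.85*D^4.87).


Q^1.85 = 35530
C^1.85 = 7240.5
D^4.87 = 1.9672e+09
p/m = 0.0015091 bar/m
p_total = 0.0015091 * 27.075 = 0.040860 bar

0.040860 bar


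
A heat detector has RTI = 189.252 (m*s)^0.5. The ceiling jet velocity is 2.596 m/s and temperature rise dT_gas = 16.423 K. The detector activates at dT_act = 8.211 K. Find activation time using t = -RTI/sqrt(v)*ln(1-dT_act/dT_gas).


dT_act/dT_gas = 0.49997
ln(1 - 0.49997) = -0.69309
t = -189.252 / sqrt(2.596) * -0.69309 = 81.410 s

81.410 s


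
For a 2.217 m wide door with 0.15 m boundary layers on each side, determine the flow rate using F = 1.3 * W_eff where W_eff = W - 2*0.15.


W_eff = 2.217 - 0.30 = 1.917 m
F = 1.3 * 1.917 = 2.4921 persons/s

2.4921 persons/s


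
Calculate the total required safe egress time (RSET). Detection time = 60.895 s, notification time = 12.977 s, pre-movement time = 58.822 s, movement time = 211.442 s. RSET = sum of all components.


Total = 60.895 + 12.977 + 58.822 + 211.442 = 344.136 s

344.136 s


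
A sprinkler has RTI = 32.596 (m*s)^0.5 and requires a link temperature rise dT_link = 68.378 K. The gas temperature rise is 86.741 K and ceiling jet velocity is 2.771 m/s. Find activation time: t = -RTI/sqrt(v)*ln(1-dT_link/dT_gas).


dT_link/dT_gas = 0.78830
ln(1 - 0.78830) = -1.5526
t = -32.596 / sqrt(2.771) * -1.5526 = 30.402 s

30.402 s


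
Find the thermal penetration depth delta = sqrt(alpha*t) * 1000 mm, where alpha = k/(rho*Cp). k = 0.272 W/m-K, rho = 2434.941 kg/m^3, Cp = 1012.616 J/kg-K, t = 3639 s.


alpha = 0.272 / (2434.941 * 1012.616) = 1.1032e-07 m^2/s
alpha * t = 0.00040144
delta = sqrt(0.00040144) * 1000 = 20.036 mm

20.036 mm


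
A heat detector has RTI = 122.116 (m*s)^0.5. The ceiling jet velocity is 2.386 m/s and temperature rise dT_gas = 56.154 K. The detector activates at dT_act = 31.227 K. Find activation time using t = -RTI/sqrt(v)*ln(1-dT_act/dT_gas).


dT_act/dT_gas = 0.55610
ln(1 - 0.55610) = -0.81215
t = -122.116 / sqrt(2.386) * -0.81215 = 64.205 s

64.205 s


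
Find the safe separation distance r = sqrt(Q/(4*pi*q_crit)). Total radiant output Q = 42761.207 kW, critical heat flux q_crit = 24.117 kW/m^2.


4*pi*q_crit = 303.06
Q/(4*pi*q_crit) = 141.10
r = sqrt(141.10) = 11.878 m

11.878 m


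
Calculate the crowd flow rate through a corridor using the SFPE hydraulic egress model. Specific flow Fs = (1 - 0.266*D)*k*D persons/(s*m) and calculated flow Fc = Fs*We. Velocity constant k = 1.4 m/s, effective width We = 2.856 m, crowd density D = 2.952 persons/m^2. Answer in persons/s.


1 - 0.266*D = 1 - 0.266*2.952 = 0.21477
Fs = 0.21477 * 1.4 * 2.952 = 0.88759 persons/(s*m)
Fc = 0.88759 * 2.856 = 2.5350 persons/s

2.5350 persons/s


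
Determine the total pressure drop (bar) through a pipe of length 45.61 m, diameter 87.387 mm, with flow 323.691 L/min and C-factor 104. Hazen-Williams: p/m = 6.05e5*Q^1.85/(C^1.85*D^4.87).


Q^1.85 = 44029
C^1.85 = 5389.0
D^4.87 = 2.8500e+09
p/m = 0.0017344 bar/m
p_total = 0.0017344 * 45.61 = 0.079104 bar

0.079104 bar


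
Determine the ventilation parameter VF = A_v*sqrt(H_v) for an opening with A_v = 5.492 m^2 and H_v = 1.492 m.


sqrt(H_v) = 1.2215
VF = 5.492 * 1.2215 = 6.7083 m^(5/2)

6.7083 m^(5/2)


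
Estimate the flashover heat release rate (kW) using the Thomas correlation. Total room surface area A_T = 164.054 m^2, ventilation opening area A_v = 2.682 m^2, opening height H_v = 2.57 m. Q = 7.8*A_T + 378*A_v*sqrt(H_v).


7.8*A_T = 1279.6
sqrt(H_v) = 1.6031
378*A_v*sqrt(H_v) = 1625.2
Q = 1279.6 + 1625.2 = 2904.9 kW

2904.9 kW


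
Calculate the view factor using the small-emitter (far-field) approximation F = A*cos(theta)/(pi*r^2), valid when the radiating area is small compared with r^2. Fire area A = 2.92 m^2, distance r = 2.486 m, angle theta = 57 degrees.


cos(57 deg) = 0.54464
pi*r^2 = 19.416
F = 2.92 * 0.54464 / 19.416 = 0.081910

0.081910


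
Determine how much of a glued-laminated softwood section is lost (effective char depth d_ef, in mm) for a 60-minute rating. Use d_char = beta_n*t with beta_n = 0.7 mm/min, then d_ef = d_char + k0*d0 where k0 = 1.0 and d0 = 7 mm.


d_char = 0.7 * 60 = 42 mm
d_ef = 42 + 1.0*7 = 49 mm

49 mm


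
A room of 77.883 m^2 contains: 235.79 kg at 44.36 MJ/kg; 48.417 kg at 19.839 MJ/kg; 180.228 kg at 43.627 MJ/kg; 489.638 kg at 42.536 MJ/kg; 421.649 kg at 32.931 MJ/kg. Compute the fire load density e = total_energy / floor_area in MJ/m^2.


Total energy = 235.79*44.36 + 48.417*19.839 + 180.228*43.627 + 489.638*42.536 + 421.649*32.931
= 10459.64 + 960.5449 + 7862.807 + 20827.24 + 13885.32
= 53995.56 MJ
e = 53995.56 / 77.883 = 693.29 MJ/m^2

693.29 MJ/m^2


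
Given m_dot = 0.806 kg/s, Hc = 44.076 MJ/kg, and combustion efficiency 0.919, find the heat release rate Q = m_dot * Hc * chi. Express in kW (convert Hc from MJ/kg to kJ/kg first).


Hc = 44.076 MJ/kg = 44.076 * 1000 kJ/kg = 44076 kJ/kg
Q = 0.806 kg/s * 44076 kJ/kg * 0.919 = 32648 kW

32648 kW


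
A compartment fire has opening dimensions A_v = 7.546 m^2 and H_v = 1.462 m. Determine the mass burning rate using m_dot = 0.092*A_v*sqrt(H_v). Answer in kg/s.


sqrt(H_v) = 1.2091
m_dot = 0.092 * 7.546 * 1.2091 = 0.83942 kg/s

0.83942 kg/s


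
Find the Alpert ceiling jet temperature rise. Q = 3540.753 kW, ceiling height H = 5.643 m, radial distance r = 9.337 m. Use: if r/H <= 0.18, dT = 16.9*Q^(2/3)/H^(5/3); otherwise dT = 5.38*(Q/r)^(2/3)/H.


r/H = 9.337 / 5.643 = 1.6546
r/H > 0.18, so dT = 5.38*(Q/r)^(2/3)/H
Q/r = 379.22
(Q/r)^(2/3) = 52.391
dT = 5.38 * 52.391 / 5.643 = 49.949 K

49.949 K


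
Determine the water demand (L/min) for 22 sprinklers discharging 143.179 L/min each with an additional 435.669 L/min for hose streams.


Sprinkler demand = 22 * 143.179 = 3149.938 L/min
Total = 3149.938 + 435.669 = 3585.607 L/min

3585.607 L/min


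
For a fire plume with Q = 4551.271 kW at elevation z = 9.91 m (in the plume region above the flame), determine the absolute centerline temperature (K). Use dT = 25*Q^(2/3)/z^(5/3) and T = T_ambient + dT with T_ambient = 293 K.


Q^(2/3) = 274.63
z^(5/3) = 45.722
dT = 25 * 274.63 / 45.722 = 150.17 K
T = 293 + 150.17 = 443.17 K

443.17 K


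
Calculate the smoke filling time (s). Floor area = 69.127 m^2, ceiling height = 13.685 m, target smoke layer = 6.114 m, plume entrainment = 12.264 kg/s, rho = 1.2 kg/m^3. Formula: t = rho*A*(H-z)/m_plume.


H - z = 7.571 m
t = 1.2 * 69.127 * 7.571 / 12.264 = 51.209 s

51.209 s


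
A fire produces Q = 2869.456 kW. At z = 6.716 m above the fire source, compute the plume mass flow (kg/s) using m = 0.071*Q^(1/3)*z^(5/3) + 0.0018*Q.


Q^(1/3) = 14.210
z^(5/3) = 23.907
First term = 0.071 * 14.210 * 23.907 = 24.120
Second term = 0.0018 * 2869.456 = 5.1650
m = 29.285 kg/s

29.285 kg/s


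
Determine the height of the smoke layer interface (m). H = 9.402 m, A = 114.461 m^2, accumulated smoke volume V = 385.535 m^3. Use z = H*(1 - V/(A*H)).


V/(A*H) = 0.35825
1 - 0.35825 = 0.64175
z = 9.402 * 0.64175 = 6.0337 m

6.0337 m


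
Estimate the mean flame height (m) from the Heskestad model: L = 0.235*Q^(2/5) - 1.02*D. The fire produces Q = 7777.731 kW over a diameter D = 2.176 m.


Q^(2/5) = 36.003
0.235 * Q^(2/5) = 8.4608
1.02 * D = 2.2195
L = 6.2412 m

6.2412 m


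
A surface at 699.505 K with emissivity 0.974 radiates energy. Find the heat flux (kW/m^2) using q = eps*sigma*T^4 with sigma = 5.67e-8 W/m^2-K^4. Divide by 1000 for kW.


T^4 = 2.3942e+11
q = 0.974 * 5.67e-8 * 2.3942e+11 / 1000 = 13.222 kW/m^2

13.222 kW/m^2


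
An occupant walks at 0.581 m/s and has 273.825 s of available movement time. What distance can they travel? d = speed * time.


d = 0.581 * 273.825 = 159.09 m

159.09 m


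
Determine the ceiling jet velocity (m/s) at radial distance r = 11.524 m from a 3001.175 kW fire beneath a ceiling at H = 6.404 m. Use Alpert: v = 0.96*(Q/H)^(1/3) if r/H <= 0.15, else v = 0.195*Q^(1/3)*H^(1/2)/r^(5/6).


r/H = 11.524 / 6.404 = 1.7995
r/H > 0.15, so v = 0.195*Q^(1/3)*H^(1/2)/r^(5/6)
Q^(1/3) = 14.424
H^(1/2) = 2.5306
r^(5/6) = 7.6678
v = 0.195 * 14.424 * 2.5306 / 7.6678 = 0.92830 m/s

0.92830 m/s


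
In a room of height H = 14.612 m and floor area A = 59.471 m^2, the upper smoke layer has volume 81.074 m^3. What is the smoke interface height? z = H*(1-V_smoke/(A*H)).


V/(A*H) = 0.093297
1 - 0.093297 = 0.90670
z = 14.612 * 0.90670 = 13.249 m

13.249 m


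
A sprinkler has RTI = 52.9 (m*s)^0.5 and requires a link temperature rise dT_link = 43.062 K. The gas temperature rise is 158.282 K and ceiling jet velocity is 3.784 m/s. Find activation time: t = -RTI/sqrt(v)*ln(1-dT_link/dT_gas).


dT_link/dT_gas = 0.27206
ln(1 - 0.27206) = -0.31753
t = -52.9 / sqrt(3.784) * -0.31753 = 8.6352 s

8.6352 s


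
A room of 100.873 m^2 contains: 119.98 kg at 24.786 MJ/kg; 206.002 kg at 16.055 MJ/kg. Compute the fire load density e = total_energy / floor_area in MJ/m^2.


Total energy = 119.98*24.786 + 206.002*16.055
= 2973.824 + 3307.362
= 6281.186 MJ
e = 6281.186 / 100.873 = 62.268 MJ/m^2

62.268 MJ/m^2


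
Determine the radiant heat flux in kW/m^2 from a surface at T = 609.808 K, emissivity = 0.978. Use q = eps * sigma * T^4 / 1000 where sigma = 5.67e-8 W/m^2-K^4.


T^4 = 1.3828e+11
q = 0.978 * 5.67e-8 * 1.3828e+11 / 1000 = 7.6682 kW/m^2

7.6682 kW/m^2


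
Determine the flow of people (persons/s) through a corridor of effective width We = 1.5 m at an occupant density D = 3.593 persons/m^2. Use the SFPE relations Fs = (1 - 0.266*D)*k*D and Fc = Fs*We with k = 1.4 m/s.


1 - 0.266*D = 1 - 0.266*3.593 = 0.044262
Fs = 0.044262 * 1.4 * 3.593 = 0.22265 persons/(s*m)
Fc = 0.22265 * 1.5 = 0.33397 persons/s

0.33397 persons/s


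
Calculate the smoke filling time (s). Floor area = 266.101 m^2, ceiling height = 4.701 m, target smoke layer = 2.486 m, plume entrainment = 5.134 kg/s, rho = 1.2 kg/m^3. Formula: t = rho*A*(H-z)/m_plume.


H - z = 2.215 m
t = 1.2 * 266.101 * 2.215 / 5.134 = 137.77 s

137.77 s


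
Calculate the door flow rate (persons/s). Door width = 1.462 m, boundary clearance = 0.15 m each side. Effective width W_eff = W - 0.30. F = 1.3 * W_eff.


W_eff = 1.462 - 0.30 = 1.162 m
F = 1.3 * 1.162 = 1.5106 persons/s

1.5106 persons/s


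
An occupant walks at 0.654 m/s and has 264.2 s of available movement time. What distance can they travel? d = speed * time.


d = 0.654 * 264.2 = 172.79 m

172.79 m


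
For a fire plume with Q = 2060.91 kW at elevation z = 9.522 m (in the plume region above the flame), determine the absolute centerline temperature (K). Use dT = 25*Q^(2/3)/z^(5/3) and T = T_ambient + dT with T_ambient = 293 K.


Q^(2/3) = 161.95
z^(5/3) = 42.777
dT = 25 * 161.95 / 42.777 = 94.645 K
T = 293 + 94.645 = 387.65 K

387.65 K


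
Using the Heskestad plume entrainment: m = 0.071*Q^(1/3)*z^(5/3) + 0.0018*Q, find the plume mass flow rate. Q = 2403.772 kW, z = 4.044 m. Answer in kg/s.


Q^(1/3) = 13.396
z^(5/3) = 10.265
First term = 0.071 * 13.396 * 10.265 = 9.7628
Second term = 0.0018 * 2403.772 = 4.3268
m = 14.090 kg/s

14.090 kg/s


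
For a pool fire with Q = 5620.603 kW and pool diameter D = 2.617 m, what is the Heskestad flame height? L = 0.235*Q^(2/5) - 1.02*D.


Q^(2/5) = 31.616
0.235 * Q^(2/5) = 7.4299
1.02 * D = 2.6693
L = 4.7605 m

4.7605 m


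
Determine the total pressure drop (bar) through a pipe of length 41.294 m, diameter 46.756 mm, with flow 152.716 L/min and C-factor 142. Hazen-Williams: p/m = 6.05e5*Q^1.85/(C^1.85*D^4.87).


Q^1.85 = 10969
C^1.85 = 9588.1
D^4.87 = 1.3555e+08
p/m = 0.0051062 bar/m
p_total = 0.0051062 * 41.294 = 0.21086 bar

0.21086 bar


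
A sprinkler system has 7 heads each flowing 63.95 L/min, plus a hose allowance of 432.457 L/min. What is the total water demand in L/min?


Sprinkler demand = 7 * 63.95 = 447.65 L/min
Total = 447.65 + 432.457 = 880.107 L/min

880.107 L/min


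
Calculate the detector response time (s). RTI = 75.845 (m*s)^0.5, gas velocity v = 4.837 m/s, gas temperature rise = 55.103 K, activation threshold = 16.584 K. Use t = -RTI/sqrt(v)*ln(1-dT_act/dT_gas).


dT_act/dT_gas = 0.30096
ln(1 - 0.30096) = -0.35805
t = -75.845 / sqrt(4.837) * -0.35805 = 12.348 s

12.348 s


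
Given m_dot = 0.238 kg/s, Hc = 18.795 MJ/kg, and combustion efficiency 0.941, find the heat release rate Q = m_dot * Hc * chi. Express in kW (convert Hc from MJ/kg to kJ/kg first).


Hc = 18.795 MJ/kg = 18.795 * 1000 kJ/kg = 18795 kJ/kg
Q = 0.238 kg/s * 18795 kJ/kg * 0.941 = 4209.3 kW

4209.3 kW


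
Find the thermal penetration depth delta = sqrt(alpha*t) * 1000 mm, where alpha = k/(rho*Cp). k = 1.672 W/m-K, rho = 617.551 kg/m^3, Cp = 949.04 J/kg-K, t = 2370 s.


alpha = 1.672 / (617.551 * 949.04) = 2.8528e-06 m^2/s
alpha * t = 0.0067613
delta = sqrt(0.0067613) * 1000 = 82.227 mm

82.227 mm


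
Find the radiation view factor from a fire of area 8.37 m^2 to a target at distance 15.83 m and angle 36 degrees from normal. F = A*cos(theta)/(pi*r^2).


cos(36 deg) = 0.80902
pi*r^2 = 787.25
F = 8.37 * 0.80902 / 787.25 = 0.0086014

0.0086014


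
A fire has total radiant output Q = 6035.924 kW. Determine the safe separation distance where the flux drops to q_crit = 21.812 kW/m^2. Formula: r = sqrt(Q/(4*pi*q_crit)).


4*pi*q_crit = 274.10
Q/(4*pi*q_crit) = 22.021
r = sqrt(22.021) = 4.6927 m

4.6927 m


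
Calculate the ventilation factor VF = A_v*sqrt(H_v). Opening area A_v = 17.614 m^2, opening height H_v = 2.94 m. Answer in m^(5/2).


sqrt(H_v) = 1.7146
VF = 17.614 * 1.7146 = 30.202 m^(5/2)

30.202 m^(5/2)


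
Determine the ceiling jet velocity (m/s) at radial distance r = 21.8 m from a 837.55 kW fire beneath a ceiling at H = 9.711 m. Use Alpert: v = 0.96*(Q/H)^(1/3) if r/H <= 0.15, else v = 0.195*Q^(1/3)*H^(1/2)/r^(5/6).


r/H = 21.8 / 9.711 = 2.2449
r/H > 0.15, so v = 0.195*Q^(1/3)*H^(1/2)/r^(5/6)
Q^(1/3) = 9.4262
H^(1/2) = 3.1162
r^(5/6) = 13.043
v = 0.195 * 9.4262 * 3.1162 / 13.043 = 0.43916 m/s

0.43916 m/s


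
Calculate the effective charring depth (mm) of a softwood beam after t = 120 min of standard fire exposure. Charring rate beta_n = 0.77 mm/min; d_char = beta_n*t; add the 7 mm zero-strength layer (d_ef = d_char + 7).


d_char = 0.77 * 120 = 92.4 mm
d_ef = 92.4 + 1.0*7 = 99.4 mm

99.4 mm


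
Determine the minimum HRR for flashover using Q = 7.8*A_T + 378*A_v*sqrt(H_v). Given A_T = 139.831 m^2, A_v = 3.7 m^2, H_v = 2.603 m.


7.8*A_T = 1090.7
sqrt(H_v) = 1.6134
378*A_v*sqrt(H_v) = 2256.5
Q = 1090.7 + 2256.5 = 3347.2 kW

3347.2 kW


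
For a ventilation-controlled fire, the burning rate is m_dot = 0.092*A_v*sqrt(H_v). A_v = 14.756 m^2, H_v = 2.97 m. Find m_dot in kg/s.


sqrt(H_v) = 1.7234
m_dot = 0.092 * 14.756 * 1.7234 = 2.3396 kg/s

2.3396 kg/s


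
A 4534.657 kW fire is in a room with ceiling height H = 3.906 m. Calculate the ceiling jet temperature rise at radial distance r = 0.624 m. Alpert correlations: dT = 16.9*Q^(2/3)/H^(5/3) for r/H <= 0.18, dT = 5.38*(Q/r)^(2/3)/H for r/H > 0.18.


r/H = 0.624 / 3.906 = 0.15975
r/H <= 0.18, so dT = 16.9*Q^(2/3)/H^(5/3)
Q^(2/3) = 273.97
H^(5/3) = 9.6877
dT = 16.9 * 273.97 / 9.6877 = 477.93 K

477.93 K


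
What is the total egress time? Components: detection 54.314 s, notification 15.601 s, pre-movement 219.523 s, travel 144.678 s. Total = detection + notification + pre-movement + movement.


Total = 54.314 + 15.601 + 219.523 + 144.678 = 434.116 s

434.116 s


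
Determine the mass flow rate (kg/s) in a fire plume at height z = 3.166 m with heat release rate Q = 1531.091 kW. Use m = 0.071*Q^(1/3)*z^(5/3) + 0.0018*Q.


Q^(1/3) = 11.526
z^(5/3) = 6.8263
First term = 0.071 * 11.526 * 6.8263 = 5.5861
Second term = 0.0018 * 1531.091 = 2.7560
m = 8.3421 kg/s

8.3421 kg/s


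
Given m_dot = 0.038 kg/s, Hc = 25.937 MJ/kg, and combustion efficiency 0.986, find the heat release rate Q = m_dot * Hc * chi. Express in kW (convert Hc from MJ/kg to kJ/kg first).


Hc = 25.937 MJ/kg = 25.937 * 1000 kJ/kg = 25937 kJ/kg
Q = 0.038 kg/s * 25937 kJ/kg * 0.986 = 971.81 kW

971.81 kW


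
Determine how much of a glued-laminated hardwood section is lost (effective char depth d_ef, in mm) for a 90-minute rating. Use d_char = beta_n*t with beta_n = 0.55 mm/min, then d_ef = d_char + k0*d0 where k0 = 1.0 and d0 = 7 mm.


d_char = 0.55 * 90 = 49.5 mm
d_ef = 49.5 + 1.0*7 = 56.5 mm

56.5 mm


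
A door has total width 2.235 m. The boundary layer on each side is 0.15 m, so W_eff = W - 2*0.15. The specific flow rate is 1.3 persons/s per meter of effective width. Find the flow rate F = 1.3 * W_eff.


W_eff = 2.235 - 0.30 = 1.935 m
F = 1.3 * 1.935 = 2.5155 persons/s

2.5155 persons/s


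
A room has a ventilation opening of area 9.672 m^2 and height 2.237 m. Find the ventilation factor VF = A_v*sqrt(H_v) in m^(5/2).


sqrt(H_v) = 1.4957
VF = 9.672 * 1.4957 = 14.466 m^(5/2)

14.466 m^(5/2)


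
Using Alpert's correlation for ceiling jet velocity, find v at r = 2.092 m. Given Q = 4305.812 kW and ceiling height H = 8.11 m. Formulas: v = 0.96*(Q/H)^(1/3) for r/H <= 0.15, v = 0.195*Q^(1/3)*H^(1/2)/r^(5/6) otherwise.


r/H = 2.092 / 8.11 = 0.25795
r/H > 0.15, so v = 0.195*Q^(1/3)*H^(1/2)/r^(5/6)
Q^(1/3) = 16.269
H^(1/2) = 2.8478
r^(5/6) = 1.8498
v = 0.195 * 16.269 * 2.8478 / 1.8498 = 4.8838 m/s

4.8838 m/s


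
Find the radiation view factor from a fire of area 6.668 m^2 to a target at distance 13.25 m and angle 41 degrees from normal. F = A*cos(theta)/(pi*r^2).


cos(41 deg) = 0.75471
pi*r^2 = 551.55
F = 6.668 * 0.75471 / 551.55 = 0.0091242

0.0091242


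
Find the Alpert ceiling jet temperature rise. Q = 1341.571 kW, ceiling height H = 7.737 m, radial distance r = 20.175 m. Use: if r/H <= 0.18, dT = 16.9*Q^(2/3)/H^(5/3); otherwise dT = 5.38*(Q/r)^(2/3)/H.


r/H = 20.175 / 7.737 = 2.6076
r/H > 0.18, so dT = 5.38*(Q/r)^(2/3)/H
Q/r = 66.497
(Q/r)^(2/3) = 16.413
dT = 5.38 * 16.413 / 7.737 = 11.413 K

11.413 K


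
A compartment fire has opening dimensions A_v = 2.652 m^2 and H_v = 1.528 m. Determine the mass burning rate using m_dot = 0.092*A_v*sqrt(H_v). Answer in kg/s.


sqrt(H_v) = 1.2361
m_dot = 0.092 * 2.652 * 1.2361 = 0.30159 kg/s

0.30159 kg/s


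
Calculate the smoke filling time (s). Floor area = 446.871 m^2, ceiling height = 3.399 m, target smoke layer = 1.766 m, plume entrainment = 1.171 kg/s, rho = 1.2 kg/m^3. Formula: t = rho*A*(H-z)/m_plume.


H - z = 1.633 m
t = 1.2 * 446.871 * 1.633 / 1.171 = 747.81 s

747.81 s


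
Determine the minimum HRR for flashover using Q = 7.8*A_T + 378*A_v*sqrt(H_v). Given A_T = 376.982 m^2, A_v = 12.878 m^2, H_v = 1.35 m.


7.8*A_T = 2940.5
sqrt(H_v) = 1.1619
378*A_v*sqrt(H_v) = 5656.0
Q = 2940.5 + 5656.0 = 8596.4 kW

8596.4 kW


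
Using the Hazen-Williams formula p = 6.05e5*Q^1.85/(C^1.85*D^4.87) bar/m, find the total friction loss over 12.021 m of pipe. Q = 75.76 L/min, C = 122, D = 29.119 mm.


Q^1.85 = 2998.9
C^1.85 = 7240.5
D^4.87 = 1.3506e+07
p/m = 0.018553 bar/m
p_total = 0.018553 * 12.021 = 0.22303 bar

0.22303 bar


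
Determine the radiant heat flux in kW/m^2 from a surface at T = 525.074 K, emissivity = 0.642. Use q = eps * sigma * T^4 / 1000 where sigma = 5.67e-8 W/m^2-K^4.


T^4 = 7.6012e+10
q = 0.642 * 5.67e-8 * 7.6012e+10 / 1000 = 2.7669 kW/m^2

2.7669 kW/m^2


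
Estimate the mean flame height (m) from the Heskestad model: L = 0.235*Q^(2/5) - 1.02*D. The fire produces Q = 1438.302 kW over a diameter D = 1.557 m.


Q^(2/5) = 18.329
0.235 * Q^(2/5) = 4.3073
1.02 * D = 1.5881
L = 2.7192 m

2.7192 m


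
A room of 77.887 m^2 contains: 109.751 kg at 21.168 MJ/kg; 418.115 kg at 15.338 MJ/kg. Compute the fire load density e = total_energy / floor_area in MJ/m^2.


Total energy = 109.751*21.168 + 418.115*15.338
= 2323.209 + 6413.048
= 8736.257 MJ
e = 8736.257 / 77.887 = 112.17 MJ/m^2

112.17 MJ/m^2


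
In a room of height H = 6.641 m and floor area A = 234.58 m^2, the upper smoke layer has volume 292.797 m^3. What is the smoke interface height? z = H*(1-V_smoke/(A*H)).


V/(A*H) = 0.18795
1 - 0.18795 = 0.81205
z = 6.641 * 0.81205 = 5.3928 m

5.3928 m


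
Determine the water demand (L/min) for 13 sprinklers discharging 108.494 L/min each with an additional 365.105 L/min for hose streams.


Sprinkler demand = 13 * 108.494 = 1410.422 L/min
Total = 1410.422 + 365.105 = 1775.527 L/min

1775.527 L/min


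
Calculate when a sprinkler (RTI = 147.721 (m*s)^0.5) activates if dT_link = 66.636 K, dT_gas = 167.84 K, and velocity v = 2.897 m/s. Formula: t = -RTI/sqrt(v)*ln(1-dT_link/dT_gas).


dT_link/dT_gas = 0.39702
ln(1 - 0.39702) = -0.50587
t = -147.721 / sqrt(2.897) * -0.50587 = 43.905 s

43.905 s


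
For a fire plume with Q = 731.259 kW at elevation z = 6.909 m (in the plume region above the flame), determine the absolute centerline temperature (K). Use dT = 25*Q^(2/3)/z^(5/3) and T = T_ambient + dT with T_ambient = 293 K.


Q^(2/3) = 81.167
z^(5/3) = 25.063
dT = 25 * 81.167 / 25.063 = 80.965 K
T = 293 + 80.965 = 373.96 K

373.96 K


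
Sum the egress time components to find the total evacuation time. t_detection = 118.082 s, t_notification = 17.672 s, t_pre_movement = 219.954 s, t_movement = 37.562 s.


Total = 118.082 + 17.672 + 219.954 + 37.562 = 393.27 s

393.27 s


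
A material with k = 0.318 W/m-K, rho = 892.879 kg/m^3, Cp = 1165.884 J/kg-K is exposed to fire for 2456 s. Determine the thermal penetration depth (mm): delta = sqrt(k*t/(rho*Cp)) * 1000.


alpha = 0.318 / (892.879 * 1165.884) = 3.0548e-07 m^2/s
alpha * t = 0.00075025
delta = sqrt(0.00075025) * 1000 = 27.391 mm

27.391 mm


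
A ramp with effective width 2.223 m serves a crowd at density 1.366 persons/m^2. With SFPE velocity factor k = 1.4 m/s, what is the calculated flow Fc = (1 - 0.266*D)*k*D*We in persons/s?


1 - 0.266*D = 1 - 0.266*1.366 = 0.63664
Fs = 0.63664 * 1.4 * 1.366 = 1.2175 persons/(s*m)
Fc = 1.2175 * 2.223 = 2.7065 persons/s

2.7065 persons/s


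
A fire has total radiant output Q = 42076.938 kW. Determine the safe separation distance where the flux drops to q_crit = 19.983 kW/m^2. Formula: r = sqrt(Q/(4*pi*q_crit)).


4*pi*q_crit = 251.11
Q/(4*pi*q_crit) = 167.56
r = sqrt(167.56) = 12.945 m

12.945 m


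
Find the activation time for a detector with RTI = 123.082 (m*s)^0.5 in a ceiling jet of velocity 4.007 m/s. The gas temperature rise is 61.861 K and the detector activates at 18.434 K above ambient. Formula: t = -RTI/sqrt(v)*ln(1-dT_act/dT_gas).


dT_act/dT_gas = 0.29799
ln(1 - 0.29799) = -0.35381
t = -123.082 / sqrt(4.007) * -0.35381 = 21.755 s

21.755 s


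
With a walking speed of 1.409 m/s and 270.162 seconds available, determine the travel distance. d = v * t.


d = 1.409 * 270.162 = 380.66 m

380.66 m


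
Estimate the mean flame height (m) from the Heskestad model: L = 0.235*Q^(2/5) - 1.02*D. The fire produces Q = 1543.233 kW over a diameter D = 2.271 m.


Q^(2/5) = 18.853
0.235 * Q^(2/5) = 4.4304
1.02 * D = 2.3164
L = 2.1140 m

2.1140 m


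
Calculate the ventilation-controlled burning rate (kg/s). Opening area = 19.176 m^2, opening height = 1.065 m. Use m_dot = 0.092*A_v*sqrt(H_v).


sqrt(H_v) = 1.0320
m_dot = 0.092 * 19.176 * 1.0320 = 1.8206 kg/s

1.8206 kg/s


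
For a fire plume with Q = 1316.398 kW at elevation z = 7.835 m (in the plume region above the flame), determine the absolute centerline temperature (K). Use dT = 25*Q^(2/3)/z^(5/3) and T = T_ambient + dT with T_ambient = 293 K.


Q^(2/3) = 120.11
z^(5/3) = 30.908
dT = 25 * 120.11 / 30.908 = 97.155 K
T = 293 + 97.155 = 390.16 K

390.16 K


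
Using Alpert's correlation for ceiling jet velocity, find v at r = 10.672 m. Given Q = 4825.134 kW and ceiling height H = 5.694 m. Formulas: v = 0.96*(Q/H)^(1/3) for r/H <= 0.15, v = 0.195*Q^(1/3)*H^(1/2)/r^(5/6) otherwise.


r/H = 10.672 / 5.694 = 1.8743
r/H > 0.15, so v = 0.195*Q^(1/3)*H^(1/2)/r^(5/6)
Q^(1/3) = 16.898
H^(1/2) = 2.3862
r^(5/6) = 7.1924
v = 0.195 * 16.898 * 2.3862 / 7.1924 = 1.0932 m/s

1.0932 m/s


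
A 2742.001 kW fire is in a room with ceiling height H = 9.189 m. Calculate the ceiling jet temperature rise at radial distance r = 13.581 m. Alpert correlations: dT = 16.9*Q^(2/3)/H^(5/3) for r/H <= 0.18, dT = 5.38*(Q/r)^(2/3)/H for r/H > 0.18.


r/H = 13.581 / 9.189 = 1.4780
r/H > 0.18, so dT = 5.38*(Q/r)^(2/3)/H
Q/r = 201.90
(Q/r)^(2/3) = 34.416
dT = 5.38 * 34.416 / 9.189 = 20.150 K

20.150 K


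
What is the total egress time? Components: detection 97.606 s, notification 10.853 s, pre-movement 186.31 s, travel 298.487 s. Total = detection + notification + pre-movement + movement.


Total = 97.606 + 10.853 + 186.31 + 298.487 = 593.256 s

593.256 s


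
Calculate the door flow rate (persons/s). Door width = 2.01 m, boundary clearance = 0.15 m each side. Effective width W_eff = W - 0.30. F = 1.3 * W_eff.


W_eff = 2.01 - 0.30 = 1.71 m
F = 1.3 * 1.71 = 2.223 persons/s

2.223 persons/s


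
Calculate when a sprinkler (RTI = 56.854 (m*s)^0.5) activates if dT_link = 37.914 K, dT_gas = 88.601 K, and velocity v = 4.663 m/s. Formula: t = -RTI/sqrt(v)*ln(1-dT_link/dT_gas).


dT_link/dT_gas = 0.42792
ln(1 - 0.42792) = -0.55847
t = -56.854 / sqrt(4.663) * -0.55847 = 14.704 s

14.704 s


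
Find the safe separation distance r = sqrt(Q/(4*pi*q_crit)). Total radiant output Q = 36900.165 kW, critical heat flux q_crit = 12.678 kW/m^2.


4*pi*q_crit = 159.32
Q/(4*pi*q_crit) = 231.62
r = sqrt(231.62) = 15.219 m

15.219 m


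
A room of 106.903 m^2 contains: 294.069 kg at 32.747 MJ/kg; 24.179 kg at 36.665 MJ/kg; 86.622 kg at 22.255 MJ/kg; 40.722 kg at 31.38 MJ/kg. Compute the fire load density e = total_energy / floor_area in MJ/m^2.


Total energy = 294.069*32.747 + 24.179*36.665 + 86.622*22.255 + 40.722*31.38
= 9629.878 + 886.5230 + 1927.773 + 1277.856
= 13722.03 MJ
e = 13722.03 / 106.903 = 128.36 MJ/m^2

128.36 MJ/m^2


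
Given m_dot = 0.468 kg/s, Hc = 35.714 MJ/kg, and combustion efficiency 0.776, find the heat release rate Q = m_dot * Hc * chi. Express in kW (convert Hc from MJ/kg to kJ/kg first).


Hc = 35.714 MJ/kg = 35.714 * 1000 kJ/kg = 35714 kJ/kg
Q = 0.468 kg/s * 35714 kJ/kg * 0.776 = 12970 kW

12970 kW


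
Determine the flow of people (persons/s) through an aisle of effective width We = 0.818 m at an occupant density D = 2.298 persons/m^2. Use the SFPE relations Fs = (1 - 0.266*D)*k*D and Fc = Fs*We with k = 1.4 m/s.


1 - 0.266*D = 1 - 0.266*2.298 = 0.38873
Fs = 0.38873 * 1.4 * 2.298 = 1.2506 persons/(s*m)
Fc = 1.2506 * 0.818 = 1.0230 persons/s

1.0230 persons/s


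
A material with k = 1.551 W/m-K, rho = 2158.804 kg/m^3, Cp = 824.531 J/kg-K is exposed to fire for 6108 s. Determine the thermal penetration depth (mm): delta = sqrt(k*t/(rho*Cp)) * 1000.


alpha = 1.551 / (2158.804 * 824.531) = 8.7135e-07 m^2/s
alpha * t = 0.0053222
delta = sqrt(0.0053222) * 1000 = 72.953 mm

72.953 mm


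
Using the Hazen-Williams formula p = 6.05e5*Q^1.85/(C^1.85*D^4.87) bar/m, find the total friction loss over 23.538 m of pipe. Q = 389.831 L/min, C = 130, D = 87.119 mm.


Q^1.85 = 62104
C^1.85 = 8143.2
D^4.87 = 2.8077e+09
p/m = 0.0016434 bar/m
p_total = 0.0016434 * 23.538 = 0.038681 bar

0.038681 bar


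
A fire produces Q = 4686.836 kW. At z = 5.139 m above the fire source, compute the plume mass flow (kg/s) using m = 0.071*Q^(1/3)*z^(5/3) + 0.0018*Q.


Q^(1/3) = 16.735
z^(5/3) = 15.304
First term = 0.071 * 16.735 * 15.304 = 18.184
Second term = 0.0018 * 4686.836 = 8.4363
m = 26.620 kg/s

26.620 kg/s


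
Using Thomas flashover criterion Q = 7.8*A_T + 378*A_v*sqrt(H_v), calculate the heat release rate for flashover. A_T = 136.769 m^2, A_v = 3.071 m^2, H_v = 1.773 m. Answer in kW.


7.8*A_T = 1066.8
sqrt(H_v) = 1.3315
378*A_v*sqrt(H_v) = 1545.7
Q = 1066.8 + 1545.7 = 2612.5 kW

2612.5 kW
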